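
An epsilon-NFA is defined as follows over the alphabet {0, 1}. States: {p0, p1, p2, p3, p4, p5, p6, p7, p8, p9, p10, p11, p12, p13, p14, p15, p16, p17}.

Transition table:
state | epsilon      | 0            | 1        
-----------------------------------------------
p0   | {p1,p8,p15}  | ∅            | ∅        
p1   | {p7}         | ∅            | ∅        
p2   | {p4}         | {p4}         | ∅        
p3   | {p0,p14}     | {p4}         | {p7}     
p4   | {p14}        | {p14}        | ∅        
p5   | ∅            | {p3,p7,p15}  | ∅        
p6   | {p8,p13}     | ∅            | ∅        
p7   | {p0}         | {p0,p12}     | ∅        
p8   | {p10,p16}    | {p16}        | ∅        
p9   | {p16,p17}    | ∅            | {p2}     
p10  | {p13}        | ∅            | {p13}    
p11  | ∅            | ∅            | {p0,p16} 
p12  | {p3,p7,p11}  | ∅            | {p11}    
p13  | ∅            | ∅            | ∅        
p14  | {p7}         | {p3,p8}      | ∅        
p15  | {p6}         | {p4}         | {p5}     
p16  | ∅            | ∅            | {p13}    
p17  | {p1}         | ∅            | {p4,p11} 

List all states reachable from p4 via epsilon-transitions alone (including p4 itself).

{p0, p1, p4, p6, p7, p8, p10, p13, p14, p15, p16}

Start with {p4}.
From p4 via epsilon: add p14.
From p14 via epsilon: add p7.
From p7 via epsilon: add p0.
From p0 via epsilon: add p1, p8, p15.
From p8 via epsilon: add p10, p16.
From p15 via epsilon: add p6.
From p6 via epsilon: add p13.
No new states can be added; the closed set is {p0, p1, p4, p6, p7, p8, p10, p13, p14, p15, p16}.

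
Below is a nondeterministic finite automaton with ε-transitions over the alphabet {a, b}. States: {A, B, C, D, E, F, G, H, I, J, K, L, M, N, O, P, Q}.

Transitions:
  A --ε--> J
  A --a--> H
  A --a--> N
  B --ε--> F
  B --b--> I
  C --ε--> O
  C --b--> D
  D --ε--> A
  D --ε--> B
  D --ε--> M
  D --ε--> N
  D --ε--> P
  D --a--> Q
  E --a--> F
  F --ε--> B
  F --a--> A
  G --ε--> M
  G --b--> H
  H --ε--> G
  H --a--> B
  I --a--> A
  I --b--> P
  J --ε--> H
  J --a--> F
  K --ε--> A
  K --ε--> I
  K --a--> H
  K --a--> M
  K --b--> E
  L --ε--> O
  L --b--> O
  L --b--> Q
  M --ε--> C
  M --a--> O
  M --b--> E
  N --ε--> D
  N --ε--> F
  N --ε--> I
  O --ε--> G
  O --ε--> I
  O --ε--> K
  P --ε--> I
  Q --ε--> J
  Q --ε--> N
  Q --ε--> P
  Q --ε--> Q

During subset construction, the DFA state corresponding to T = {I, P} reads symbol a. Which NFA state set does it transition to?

I on a → {A}.
No a-transition from P.
Union after reading a: {A}.
Now take the ε-closure:
From A via ε: add J.
From J via ε: add H.
From H via ε: add G.
From G via ε: add M.
From M via ε: add C.
From C via ε: add O.
From O via ε: add I, K.
No new states can be added; the closed set is {A, C, G, H, I, J, K, M, O}.

{A, C, G, H, I, J, K, M, O}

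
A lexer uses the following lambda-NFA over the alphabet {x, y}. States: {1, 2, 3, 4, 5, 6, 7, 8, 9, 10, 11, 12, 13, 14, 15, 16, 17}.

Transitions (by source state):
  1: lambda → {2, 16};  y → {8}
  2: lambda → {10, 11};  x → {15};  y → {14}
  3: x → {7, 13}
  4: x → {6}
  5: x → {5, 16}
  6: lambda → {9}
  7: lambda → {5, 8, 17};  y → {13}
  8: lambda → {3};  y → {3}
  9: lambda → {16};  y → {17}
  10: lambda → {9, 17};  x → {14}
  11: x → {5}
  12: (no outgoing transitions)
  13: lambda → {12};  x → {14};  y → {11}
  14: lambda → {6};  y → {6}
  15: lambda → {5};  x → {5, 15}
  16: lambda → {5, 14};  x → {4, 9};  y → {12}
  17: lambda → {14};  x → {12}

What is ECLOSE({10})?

{5, 6, 9, 10, 14, 16, 17}

Start with {10}.
From 10 via lambda: add 9, 17.
From 9 via lambda: add 16.
From 17 via lambda: add 14.
From 14 via lambda: add 6.
From 16 via lambda: add 5.
No new states can be added; the closed set is {5, 6, 9, 10, 14, 16, 17}.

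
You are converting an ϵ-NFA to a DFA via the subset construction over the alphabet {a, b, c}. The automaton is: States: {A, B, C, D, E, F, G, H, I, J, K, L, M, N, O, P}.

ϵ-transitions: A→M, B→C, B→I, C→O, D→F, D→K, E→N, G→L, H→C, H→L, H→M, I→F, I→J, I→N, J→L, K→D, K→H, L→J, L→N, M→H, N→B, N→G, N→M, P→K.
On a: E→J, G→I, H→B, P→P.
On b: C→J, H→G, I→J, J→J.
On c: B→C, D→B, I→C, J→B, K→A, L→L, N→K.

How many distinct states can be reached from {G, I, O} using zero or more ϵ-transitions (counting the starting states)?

Start with {G, I, O}.
From G via ϵ: add L.
From I via ϵ: add F, J, N.
From N via ϵ: add B, M.
From B via ϵ: add C.
From M via ϵ: add H.
ϵ-closure = {B, C, F, G, H, I, J, L, M, N, O}, which has 11 states.

11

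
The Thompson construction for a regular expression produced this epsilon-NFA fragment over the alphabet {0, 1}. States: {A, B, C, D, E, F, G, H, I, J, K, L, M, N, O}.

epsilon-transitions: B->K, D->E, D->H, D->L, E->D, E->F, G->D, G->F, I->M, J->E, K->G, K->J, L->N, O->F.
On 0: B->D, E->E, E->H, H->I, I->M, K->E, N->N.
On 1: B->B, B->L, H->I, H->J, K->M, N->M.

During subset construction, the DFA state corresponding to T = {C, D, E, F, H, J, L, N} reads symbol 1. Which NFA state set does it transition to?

{D, E, F, H, I, J, L, M, N}

H on 1 → {I, J}.
N on 1 → {M}.
No 1-transition from C, D, E, F, J, L.
Union after reading 1: {I, J, M}.
Now take the epsilon-closure:
From J via epsilon: add E.
From E via epsilon: add D, F.
From D via epsilon: add H, L.
From L via epsilon: add N.
No new states can be added; the closed set is {D, E, F, H, I, J, L, M, N}.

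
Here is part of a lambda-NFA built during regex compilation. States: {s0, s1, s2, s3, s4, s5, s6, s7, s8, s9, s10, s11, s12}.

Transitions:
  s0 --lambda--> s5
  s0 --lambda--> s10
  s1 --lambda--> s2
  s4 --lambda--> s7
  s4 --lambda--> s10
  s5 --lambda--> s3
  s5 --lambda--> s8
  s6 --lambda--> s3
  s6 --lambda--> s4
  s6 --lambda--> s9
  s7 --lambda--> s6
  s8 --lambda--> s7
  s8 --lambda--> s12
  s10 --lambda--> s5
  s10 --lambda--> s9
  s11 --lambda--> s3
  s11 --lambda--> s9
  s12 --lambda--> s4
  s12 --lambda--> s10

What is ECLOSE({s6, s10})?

Start with {s6, s10}.
From s6 via lambda: add s3, s4, s9.
From s10 via lambda: add s5.
From s4 via lambda: add s7.
From s5 via lambda: add s8.
From s8 via lambda: add s12.
No new states can be added; the closed set is {s3, s4, s5, s6, s7, s8, s9, s10, s12}.

{s3, s4, s5, s6, s7, s8, s9, s10, s12}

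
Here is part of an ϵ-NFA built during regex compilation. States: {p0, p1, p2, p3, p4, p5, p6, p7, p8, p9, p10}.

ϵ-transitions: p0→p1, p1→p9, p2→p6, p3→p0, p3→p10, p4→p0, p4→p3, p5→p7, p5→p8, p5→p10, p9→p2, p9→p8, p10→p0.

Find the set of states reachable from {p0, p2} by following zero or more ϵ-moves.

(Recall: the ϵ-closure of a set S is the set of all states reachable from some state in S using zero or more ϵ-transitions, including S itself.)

Start with {p0, p2}.
From p0 via ϵ: add p1.
From p2 via ϵ: add p6.
From p1 via ϵ: add p9.
From p9 via ϵ: add p8.
No new states can be added; the closed set is {p0, p1, p2, p6, p8, p9}.

{p0, p1, p2, p6, p8, p9}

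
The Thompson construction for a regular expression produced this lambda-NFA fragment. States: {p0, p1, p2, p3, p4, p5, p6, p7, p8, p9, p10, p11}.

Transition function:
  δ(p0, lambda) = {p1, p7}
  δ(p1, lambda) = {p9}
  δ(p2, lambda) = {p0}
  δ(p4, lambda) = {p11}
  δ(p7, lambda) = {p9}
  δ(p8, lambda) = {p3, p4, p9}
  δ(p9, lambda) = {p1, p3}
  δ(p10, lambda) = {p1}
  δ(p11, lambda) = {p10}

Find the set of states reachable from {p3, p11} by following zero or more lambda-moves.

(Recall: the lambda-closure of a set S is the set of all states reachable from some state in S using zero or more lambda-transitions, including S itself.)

Start with {p3, p11}.
From p11 via lambda: add p10.
From p10 via lambda: add p1.
From p1 via lambda: add p9.
No new states can be added; the closed set is {p1, p3, p9, p10, p11}.

{p1, p3, p9, p10, p11}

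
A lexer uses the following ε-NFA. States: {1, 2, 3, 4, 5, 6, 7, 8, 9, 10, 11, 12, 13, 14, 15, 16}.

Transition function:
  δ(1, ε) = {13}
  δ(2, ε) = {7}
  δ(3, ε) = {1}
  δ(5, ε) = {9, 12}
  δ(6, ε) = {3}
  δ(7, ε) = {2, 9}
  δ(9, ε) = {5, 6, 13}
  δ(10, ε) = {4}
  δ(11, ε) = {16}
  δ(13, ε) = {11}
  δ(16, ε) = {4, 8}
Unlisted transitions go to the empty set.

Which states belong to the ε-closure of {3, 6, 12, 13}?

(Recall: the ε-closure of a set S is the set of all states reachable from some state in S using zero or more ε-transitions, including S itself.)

{1, 3, 4, 6, 8, 11, 12, 13, 16}

Start with {3, 6, 12, 13}.
From 3 via ε: add 1.
From 13 via ε: add 11.
From 11 via ε: add 16.
From 16 via ε: add 4, 8.
No new states can be added; the closed set is {1, 3, 4, 6, 8, 11, 12, 13, 16}.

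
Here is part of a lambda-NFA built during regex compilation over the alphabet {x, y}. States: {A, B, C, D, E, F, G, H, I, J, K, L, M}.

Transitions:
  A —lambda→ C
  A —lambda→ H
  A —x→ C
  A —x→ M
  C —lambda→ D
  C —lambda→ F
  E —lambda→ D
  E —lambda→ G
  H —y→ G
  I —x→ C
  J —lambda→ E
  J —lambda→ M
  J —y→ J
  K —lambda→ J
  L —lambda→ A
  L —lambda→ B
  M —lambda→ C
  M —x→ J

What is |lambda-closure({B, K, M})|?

9

Start with {B, K, M}.
From K via lambda: add J.
From M via lambda: add C.
From C via lambda: add D, F.
From J via lambda: add E.
From E via lambda: add G.
lambda-closure = {B, C, D, E, F, G, J, K, M}, which has 9 states.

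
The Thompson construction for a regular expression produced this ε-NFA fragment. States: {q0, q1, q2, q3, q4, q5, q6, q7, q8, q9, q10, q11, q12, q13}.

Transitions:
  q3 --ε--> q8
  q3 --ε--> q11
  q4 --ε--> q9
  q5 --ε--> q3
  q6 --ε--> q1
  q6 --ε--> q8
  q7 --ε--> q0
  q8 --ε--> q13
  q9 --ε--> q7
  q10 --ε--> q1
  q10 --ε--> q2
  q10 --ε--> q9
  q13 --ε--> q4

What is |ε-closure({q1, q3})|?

Start with {q1, q3}.
From q3 via ε: add q8, q11.
From q8 via ε: add q13.
From q13 via ε: add q4.
From q4 via ε: add q9.
From q9 via ε: add q7.
From q7 via ε: add q0.
ε-closure = {q0, q1, q3, q4, q7, q8, q9, q11, q13}, which has 9 states.

9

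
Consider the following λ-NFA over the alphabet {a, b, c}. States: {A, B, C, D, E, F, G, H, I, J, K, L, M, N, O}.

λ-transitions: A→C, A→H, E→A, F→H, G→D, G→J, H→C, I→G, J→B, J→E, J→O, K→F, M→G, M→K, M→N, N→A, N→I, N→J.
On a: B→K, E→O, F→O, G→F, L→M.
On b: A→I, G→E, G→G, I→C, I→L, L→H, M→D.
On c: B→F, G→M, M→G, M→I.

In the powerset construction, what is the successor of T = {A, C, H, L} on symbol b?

A on b → {I}.
L on b → {H}.
No b-transition from C, H.
Union after reading b: {H, I}.
Now take the λ-closure:
From H via λ: add C.
From I via λ: add G.
From G via λ: add D, J.
From J via λ: add B, E, O.
From E via λ: add A.
No new states can be added; the closed set is {A, B, C, D, E, G, H, I, J, O}.

{A, B, C, D, E, G, H, I, J, O}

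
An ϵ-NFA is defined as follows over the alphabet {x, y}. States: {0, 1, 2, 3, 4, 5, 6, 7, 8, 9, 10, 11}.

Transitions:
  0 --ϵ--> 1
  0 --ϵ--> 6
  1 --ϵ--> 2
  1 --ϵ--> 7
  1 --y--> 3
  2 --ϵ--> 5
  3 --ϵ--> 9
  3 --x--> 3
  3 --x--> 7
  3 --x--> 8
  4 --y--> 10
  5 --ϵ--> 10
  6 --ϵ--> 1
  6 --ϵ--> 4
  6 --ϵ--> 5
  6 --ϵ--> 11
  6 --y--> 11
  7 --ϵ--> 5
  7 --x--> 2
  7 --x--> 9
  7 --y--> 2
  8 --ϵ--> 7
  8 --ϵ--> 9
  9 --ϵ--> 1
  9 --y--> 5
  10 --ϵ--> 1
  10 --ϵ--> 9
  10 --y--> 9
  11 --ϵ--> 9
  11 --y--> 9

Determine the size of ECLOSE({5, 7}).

Start with {5, 7}.
From 5 via ϵ: add 10.
From 10 via ϵ: add 1, 9.
From 1 via ϵ: add 2.
ϵ-closure = {1, 2, 5, 7, 9, 10}, which has 6 states.

6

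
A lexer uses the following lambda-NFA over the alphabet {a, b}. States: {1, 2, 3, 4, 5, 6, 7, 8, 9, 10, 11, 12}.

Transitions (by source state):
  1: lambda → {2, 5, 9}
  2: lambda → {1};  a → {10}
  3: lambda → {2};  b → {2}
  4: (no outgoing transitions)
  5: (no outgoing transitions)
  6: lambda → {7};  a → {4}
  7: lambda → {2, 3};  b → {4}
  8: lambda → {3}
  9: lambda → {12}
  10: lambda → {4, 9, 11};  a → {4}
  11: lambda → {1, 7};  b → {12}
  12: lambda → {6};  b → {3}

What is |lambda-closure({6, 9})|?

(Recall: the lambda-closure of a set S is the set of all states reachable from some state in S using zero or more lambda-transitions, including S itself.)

Start with {6, 9}.
From 6 via lambda: add 7.
From 9 via lambda: add 12.
From 7 via lambda: add 2, 3.
From 2 via lambda: add 1.
From 1 via lambda: add 5.
lambda-closure = {1, 2, 3, 5, 6, 7, 9, 12}, which has 8 states.

8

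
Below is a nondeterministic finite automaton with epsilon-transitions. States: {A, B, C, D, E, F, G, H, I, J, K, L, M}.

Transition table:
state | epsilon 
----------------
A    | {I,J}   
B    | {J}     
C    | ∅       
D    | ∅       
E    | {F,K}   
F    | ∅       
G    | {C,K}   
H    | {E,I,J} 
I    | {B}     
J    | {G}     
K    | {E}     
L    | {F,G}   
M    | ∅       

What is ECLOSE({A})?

Start with {A}.
From A via epsilon: add I, J.
From I via epsilon: add B.
From J via epsilon: add G.
From G via epsilon: add C, K.
From K via epsilon: add E.
From E via epsilon: add F.
No new states can be added; the closed set is {A, B, C, E, F, G, I, J, K}.

{A, B, C, E, F, G, I, J, K}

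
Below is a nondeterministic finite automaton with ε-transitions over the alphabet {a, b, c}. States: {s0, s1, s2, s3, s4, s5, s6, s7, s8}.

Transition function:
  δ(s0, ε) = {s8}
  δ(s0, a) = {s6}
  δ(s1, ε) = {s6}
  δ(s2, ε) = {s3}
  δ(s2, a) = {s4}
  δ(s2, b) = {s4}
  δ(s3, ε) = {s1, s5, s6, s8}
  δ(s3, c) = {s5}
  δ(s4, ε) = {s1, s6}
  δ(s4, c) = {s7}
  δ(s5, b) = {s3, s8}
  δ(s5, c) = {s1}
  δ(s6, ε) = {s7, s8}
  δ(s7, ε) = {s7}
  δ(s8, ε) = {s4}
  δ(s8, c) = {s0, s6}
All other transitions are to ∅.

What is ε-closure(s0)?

{s0, s1, s4, s6, s7, s8}

Start with {s0}.
From s0 via ε: add s8.
From s8 via ε: add s4.
From s4 via ε: add s1, s6.
From s6 via ε: add s7.
No new states can be added; the closed set is {s0, s1, s4, s6, s7, s8}.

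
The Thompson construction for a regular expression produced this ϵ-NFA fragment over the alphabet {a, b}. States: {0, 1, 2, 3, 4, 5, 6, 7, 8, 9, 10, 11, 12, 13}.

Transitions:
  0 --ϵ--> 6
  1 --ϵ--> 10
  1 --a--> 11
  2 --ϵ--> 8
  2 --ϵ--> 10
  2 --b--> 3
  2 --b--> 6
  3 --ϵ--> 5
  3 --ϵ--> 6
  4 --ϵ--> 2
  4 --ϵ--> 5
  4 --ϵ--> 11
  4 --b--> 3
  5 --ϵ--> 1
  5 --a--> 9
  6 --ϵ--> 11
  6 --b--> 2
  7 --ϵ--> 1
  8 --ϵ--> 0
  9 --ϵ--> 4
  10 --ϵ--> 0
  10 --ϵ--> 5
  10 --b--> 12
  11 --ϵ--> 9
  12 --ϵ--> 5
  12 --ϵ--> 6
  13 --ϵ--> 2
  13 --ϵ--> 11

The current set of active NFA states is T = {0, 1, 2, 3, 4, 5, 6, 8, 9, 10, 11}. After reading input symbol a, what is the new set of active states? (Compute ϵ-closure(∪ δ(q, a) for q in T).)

1 on a → {11}.
5 on a → {9}.
No a-transition from 0, 2, 3, 4, 6, 8, 9, 10, 11.
Union after reading a: {9, 11}.
Now take the ϵ-closure:
From 9 via ϵ: add 4.
From 4 via ϵ: add 2, 5.
From 2 via ϵ: add 8, 10.
From 5 via ϵ: add 1.
From 8 via ϵ: add 0.
From 0 via ϵ: add 6.
No new states can be added; the closed set is {0, 1, 2, 4, 5, 6, 8, 9, 10, 11}.

{0, 1, 2, 4, 5, 6, 8, 9, 10, 11}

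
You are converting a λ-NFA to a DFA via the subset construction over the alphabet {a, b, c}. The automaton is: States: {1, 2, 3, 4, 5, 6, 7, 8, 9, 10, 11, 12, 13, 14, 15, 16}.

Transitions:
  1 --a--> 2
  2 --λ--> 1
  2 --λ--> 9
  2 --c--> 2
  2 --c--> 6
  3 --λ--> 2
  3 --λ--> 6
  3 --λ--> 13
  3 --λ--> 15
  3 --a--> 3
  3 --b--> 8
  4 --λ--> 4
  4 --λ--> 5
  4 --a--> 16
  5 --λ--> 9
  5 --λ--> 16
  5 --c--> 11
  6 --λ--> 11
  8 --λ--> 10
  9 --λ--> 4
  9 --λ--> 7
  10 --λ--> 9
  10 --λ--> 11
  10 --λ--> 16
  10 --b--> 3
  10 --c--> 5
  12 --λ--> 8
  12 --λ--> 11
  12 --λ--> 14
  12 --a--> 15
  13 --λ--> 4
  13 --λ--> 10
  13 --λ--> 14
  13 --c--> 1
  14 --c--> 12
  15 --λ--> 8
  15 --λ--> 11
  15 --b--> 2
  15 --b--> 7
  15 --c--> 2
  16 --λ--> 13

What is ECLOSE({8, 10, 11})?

{4, 5, 7, 8, 9, 10, 11, 13, 14, 16}

Start with {8, 10, 11}.
From 10 via λ: add 9, 16.
From 9 via λ: add 4, 7.
From 16 via λ: add 13.
From 4 via λ: add 5.
From 13 via λ: add 14.
No new states can be added; the closed set is {4, 5, 7, 8, 9, 10, 11, 13, 14, 16}.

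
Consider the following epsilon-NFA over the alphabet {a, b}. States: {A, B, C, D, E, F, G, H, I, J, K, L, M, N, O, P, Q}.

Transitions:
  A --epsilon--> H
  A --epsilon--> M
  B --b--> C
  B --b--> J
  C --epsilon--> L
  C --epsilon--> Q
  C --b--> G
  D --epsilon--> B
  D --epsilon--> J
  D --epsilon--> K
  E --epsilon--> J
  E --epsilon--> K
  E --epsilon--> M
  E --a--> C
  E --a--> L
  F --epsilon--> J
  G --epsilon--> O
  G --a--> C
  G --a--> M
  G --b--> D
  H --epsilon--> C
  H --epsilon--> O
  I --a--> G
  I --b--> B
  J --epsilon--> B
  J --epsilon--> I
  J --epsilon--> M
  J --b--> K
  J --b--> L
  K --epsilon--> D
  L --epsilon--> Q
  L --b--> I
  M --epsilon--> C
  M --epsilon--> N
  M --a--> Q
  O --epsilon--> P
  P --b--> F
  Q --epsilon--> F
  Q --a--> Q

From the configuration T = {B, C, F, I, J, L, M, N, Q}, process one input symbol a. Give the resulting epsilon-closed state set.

I on a → {G}.
M on a → {Q}.
Q on a → {Q}.
No a-transition from B, C, F, J, L, N.
Union after reading a: {G, Q}.
Now take the epsilon-closure:
From G via epsilon: add O.
From Q via epsilon: add F.
From F via epsilon: add J.
From O via epsilon: add P.
From J via epsilon: add B, I, M.
From M via epsilon: add C, N.
From C via epsilon: add L.
No new states can be added; the closed set is {B, C, F, G, I, J, L, M, N, O, P, Q}.

{B, C, F, G, I, J, L, M, N, O, P, Q}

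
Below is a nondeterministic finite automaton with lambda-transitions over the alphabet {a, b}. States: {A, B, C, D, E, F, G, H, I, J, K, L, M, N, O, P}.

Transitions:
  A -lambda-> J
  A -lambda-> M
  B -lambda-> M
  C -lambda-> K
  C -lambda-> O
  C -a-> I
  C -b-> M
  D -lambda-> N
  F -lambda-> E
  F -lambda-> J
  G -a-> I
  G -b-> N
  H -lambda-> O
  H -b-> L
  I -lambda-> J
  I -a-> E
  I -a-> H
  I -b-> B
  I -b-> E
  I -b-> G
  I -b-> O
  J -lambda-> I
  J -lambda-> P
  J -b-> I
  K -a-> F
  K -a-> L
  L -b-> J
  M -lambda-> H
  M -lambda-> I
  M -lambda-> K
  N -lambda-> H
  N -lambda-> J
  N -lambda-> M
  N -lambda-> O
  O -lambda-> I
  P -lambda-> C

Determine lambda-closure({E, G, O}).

Start with {E, G, O}.
From O via lambda: add I.
From I via lambda: add J.
From J via lambda: add P.
From P via lambda: add C.
From C via lambda: add K.
No new states can be added; the closed set is {C, E, G, I, J, K, O, P}.

{C, E, G, I, J, K, O, P}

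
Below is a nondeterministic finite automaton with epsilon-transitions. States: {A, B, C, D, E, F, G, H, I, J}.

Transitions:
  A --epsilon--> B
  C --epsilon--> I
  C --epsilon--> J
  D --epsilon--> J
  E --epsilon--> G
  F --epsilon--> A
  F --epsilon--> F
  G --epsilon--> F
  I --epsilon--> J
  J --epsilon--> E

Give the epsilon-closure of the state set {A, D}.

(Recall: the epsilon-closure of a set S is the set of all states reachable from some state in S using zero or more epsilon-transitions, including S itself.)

Start with {A, D}.
From A via epsilon: add B.
From D via epsilon: add J.
From J via epsilon: add E.
From E via epsilon: add G.
From G via epsilon: add F.
No new states can be added; the closed set is {A, B, D, E, F, G, J}.

{A, B, D, E, F, G, J}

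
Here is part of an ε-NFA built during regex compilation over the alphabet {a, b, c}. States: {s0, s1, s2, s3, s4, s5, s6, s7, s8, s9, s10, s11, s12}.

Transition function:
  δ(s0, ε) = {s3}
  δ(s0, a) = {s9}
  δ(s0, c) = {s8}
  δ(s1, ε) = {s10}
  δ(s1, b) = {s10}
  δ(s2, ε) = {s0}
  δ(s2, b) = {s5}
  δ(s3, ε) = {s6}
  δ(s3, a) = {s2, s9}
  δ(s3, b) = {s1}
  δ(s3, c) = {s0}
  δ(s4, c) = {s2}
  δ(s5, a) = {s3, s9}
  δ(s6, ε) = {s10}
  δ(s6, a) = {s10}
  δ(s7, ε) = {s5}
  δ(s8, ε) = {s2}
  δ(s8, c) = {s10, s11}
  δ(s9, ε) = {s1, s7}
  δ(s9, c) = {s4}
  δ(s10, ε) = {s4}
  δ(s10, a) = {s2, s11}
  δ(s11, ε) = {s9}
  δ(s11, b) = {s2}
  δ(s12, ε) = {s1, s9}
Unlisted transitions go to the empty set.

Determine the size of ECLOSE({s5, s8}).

8

Start with {s5, s8}.
From s8 via ε: add s2.
From s2 via ε: add s0.
From s0 via ε: add s3.
From s3 via ε: add s6.
From s6 via ε: add s10.
From s10 via ε: add s4.
ε-closure = {s0, s2, s3, s4, s5, s6, s8, s10}, which has 8 states.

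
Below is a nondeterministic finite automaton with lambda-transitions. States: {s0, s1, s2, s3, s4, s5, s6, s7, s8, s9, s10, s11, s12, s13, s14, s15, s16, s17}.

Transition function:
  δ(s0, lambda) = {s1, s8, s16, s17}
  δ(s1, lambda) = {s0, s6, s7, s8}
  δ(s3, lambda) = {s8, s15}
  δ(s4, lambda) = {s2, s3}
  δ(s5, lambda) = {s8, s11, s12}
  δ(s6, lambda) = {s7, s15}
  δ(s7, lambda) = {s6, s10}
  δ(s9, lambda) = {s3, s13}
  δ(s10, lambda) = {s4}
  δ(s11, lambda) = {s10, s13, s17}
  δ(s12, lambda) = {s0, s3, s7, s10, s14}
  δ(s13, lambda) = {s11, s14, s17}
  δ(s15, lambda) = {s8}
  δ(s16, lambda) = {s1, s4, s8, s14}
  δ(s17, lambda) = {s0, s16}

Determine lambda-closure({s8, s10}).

Start with {s8, s10}.
From s10 via lambda: add s4.
From s4 via lambda: add s2, s3.
From s3 via lambda: add s15.
No new states can be added; the closed set is {s2, s3, s4, s8, s10, s15}.

{s2, s3, s4, s8, s10, s15}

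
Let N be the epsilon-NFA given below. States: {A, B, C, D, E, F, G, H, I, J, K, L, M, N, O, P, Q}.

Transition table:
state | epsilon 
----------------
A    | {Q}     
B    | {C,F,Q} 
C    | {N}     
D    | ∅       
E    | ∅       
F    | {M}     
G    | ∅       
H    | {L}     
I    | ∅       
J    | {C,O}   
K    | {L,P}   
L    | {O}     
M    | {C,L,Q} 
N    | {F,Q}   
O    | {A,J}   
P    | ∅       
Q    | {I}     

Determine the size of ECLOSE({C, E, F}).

11

Start with {C, E, F}.
From C via epsilon: add N.
From F via epsilon: add M.
From M via epsilon: add L, Q.
From L via epsilon: add O.
From Q via epsilon: add I.
From O via epsilon: add A, J.
epsilon-closure = {A, C, E, F, I, J, L, M, N, O, Q}, which has 11 states.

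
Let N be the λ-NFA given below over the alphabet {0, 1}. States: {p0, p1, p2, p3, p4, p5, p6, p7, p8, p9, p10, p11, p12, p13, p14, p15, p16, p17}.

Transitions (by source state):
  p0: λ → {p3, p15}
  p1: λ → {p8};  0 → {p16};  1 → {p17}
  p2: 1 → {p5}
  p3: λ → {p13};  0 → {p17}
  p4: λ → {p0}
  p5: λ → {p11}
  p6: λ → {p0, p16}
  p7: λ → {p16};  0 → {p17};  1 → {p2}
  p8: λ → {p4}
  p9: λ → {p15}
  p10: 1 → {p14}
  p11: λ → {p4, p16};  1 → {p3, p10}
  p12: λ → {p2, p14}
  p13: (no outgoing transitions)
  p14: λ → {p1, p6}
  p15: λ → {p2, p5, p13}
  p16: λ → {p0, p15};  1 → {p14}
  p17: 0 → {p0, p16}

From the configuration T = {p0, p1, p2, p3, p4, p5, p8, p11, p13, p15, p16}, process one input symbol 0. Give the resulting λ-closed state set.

p1 on 0 → {p16}.
p3 on 0 → {p17}.
No 0-transition from p0, p2, p4, p5, p8, p11, p13, p15, p16.
Union after reading 0: {p16, p17}.
Now take the λ-closure:
From p16 via λ: add p0, p15.
From p0 via λ: add p3.
From p15 via λ: add p2, p5, p13.
From p5 via λ: add p11.
From p11 via λ: add p4.
No new states can be added; the closed set is {p0, p2, p3, p4, p5, p11, p13, p15, p16, p17}.

{p0, p2, p3, p4, p5, p11, p13, p15, p16, p17}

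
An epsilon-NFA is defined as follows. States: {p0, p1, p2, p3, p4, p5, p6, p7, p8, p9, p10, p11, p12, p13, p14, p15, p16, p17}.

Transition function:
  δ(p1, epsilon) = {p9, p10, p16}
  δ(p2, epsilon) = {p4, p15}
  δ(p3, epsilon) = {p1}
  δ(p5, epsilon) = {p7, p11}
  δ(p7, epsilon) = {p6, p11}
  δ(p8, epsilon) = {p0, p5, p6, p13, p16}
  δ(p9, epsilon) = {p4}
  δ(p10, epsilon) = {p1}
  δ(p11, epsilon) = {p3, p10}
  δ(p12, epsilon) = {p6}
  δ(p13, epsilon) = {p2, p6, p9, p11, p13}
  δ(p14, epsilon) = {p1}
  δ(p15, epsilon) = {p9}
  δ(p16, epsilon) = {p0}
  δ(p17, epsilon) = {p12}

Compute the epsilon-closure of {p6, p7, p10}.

Start with {p6, p7, p10}.
From p7 via epsilon: add p11.
From p10 via epsilon: add p1.
From p1 via epsilon: add p9, p16.
From p11 via epsilon: add p3.
From p9 via epsilon: add p4.
From p16 via epsilon: add p0.
No new states can be added; the closed set is {p0, p1, p3, p4, p6, p7, p9, p10, p11, p16}.

{p0, p1, p3, p4, p6, p7, p9, p10, p11, p16}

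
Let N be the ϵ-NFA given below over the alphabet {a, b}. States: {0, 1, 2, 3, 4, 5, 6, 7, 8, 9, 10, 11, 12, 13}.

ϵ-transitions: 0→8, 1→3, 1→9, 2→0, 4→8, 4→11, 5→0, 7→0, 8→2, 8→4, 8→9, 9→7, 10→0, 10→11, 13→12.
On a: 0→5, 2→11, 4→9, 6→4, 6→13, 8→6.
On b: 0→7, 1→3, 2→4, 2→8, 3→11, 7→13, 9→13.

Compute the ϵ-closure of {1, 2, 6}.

{0, 1, 2, 3, 4, 6, 7, 8, 9, 11}

Start with {1, 2, 6}.
From 1 via ϵ: add 3, 9.
From 2 via ϵ: add 0.
From 0 via ϵ: add 8.
From 9 via ϵ: add 7.
From 8 via ϵ: add 4.
From 4 via ϵ: add 11.
No new states can be added; the closed set is {0, 1, 2, 3, 4, 6, 7, 8, 9, 11}.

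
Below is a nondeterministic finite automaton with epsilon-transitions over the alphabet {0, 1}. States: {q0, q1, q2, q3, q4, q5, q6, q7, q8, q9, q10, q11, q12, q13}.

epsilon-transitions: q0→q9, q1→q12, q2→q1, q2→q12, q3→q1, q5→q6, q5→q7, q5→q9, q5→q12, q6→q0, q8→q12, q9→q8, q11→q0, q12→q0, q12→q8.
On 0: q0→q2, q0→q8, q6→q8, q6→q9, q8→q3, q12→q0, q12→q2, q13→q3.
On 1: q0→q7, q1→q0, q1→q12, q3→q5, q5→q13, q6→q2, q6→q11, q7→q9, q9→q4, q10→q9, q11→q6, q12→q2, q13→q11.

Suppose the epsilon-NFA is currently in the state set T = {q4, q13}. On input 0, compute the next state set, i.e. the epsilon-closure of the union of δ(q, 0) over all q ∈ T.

{q0, q1, q3, q8, q9, q12}

q13 on 0 → {q3}.
No 0-transition from q4.
Union after reading 0: {q3}.
Now take the epsilon-closure:
From q3 via epsilon: add q1.
From q1 via epsilon: add q12.
From q12 via epsilon: add q0, q8.
From q0 via epsilon: add q9.
No new states can be added; the closed set is {q0, q1, q3, q8, q9, q12}.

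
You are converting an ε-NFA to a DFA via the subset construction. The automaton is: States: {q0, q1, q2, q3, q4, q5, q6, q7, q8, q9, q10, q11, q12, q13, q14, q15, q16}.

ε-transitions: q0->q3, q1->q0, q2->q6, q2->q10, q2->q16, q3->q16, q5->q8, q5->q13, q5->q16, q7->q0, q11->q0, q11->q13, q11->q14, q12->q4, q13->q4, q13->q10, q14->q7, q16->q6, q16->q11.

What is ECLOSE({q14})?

Start with {q14}.
From q14 via ε: add q7.
From q7 via ε: add q0.
From q0 via ε: add q3.
From q3 via ε: add q16.
From q16 via ε: add q6, q11.
From q11 via ε: add q13.
From q13 via ε: add q4, q10.
No new states can be added; the closed set is {q0, q3, q4, q6, q7, q10, q11, q13, q14, q16}.

{q0, q3, q4, q6, q7, q10, q11, q13, q14, q16}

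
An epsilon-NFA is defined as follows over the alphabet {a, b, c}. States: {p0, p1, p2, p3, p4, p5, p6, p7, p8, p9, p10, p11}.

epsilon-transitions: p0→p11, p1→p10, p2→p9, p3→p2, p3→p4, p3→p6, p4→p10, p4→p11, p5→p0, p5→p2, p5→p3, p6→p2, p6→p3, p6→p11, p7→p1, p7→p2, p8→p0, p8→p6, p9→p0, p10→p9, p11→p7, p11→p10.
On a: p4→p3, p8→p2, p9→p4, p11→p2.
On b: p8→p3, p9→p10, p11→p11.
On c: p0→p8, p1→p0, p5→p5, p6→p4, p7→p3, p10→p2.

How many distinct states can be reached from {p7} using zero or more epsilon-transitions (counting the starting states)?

Start with {p7}.
From p7 via epsilon: add p1, p2.
From p1 via epsilon: add p10.
From p2 via epsilon: add p9.
From p9 via epsilon: add p0.
From p0 via epsilon: add p11.
epsilon-closure = {p0, p1, p2, p7, p9, p10, p11}, which has 7 states.

7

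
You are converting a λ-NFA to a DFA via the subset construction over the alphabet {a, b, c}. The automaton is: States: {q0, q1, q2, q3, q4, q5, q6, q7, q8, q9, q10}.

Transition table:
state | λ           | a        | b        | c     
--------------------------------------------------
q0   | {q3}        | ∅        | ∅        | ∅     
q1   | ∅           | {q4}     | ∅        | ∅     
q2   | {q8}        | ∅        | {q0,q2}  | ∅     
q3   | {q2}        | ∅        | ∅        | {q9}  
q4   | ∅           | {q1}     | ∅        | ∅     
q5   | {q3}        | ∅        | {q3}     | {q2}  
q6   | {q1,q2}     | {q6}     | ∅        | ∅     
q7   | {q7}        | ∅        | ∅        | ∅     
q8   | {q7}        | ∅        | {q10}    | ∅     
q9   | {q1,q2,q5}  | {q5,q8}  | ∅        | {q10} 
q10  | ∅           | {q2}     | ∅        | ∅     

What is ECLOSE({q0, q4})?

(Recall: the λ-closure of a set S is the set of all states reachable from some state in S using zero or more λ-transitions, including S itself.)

Start with {q0, q4}.
From q0 via λ: add q3.
From q3 via λ: add q2.
From q2 via λ: add q8.
From q8 via λ: add q7.
No new states can be added; the closed set is {q0, q2, q3, q4, q7, q8}.

{q0, q2, q3, q4, q7, q8}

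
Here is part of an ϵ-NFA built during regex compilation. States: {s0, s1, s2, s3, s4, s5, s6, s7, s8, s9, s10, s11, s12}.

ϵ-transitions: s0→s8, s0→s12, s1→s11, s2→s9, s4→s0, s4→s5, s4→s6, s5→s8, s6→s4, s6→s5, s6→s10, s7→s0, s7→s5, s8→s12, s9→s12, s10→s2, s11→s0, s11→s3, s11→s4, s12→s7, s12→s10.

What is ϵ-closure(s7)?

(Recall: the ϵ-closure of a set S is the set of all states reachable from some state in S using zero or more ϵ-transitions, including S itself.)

{s0, s2, s5, s7, s8, s9, s10, s12}

Start with {s7}.
From s7 via ϵ: add s0, s5.
From s0 via ϵ: add s8, s12.
From s12 via ϵ: add s10.
From s10 via ϵ: add s2.
From s2 via ϵ: add s9.
No new states can be added; the closed set is {s0, s2, s5, s7, s8, s9, s10, s12}.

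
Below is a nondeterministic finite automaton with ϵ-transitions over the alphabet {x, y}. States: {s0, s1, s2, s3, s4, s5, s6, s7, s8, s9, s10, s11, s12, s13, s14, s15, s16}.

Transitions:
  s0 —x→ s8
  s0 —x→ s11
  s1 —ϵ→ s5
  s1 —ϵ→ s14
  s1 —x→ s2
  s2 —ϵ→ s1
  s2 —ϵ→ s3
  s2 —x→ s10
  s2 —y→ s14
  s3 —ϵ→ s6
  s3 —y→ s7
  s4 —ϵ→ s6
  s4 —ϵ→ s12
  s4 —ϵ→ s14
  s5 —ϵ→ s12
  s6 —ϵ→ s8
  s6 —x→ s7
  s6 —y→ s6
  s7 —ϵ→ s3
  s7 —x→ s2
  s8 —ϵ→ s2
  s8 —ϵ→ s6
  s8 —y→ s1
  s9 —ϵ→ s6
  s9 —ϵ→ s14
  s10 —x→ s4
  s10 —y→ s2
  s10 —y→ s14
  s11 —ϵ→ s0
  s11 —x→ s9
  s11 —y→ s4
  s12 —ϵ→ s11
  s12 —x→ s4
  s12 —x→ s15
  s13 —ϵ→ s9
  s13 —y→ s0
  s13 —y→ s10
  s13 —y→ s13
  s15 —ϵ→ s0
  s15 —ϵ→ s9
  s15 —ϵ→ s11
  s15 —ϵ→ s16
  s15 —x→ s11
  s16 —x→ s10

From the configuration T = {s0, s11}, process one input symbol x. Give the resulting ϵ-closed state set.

s0 on x → {s8, s11}.
s11 on x → {s9}.
Union after reading x: {s8, s9, s11}.
Now take the ϵ-closure:
From s8 via ϵ: add s2, s6.
From s9 via ϵ: add s14.
From s11 via ϵ: add s0.
From s2 via ϵ: add s1, s3.
From s1 via ϵ: add s5.
From s5 via ϵ: add s12.
No new states can be added; the closed set is {s0, s1, s2, s3, s5, s6, s8, s9, s11, s12, s14}.

{s0, s1, s2, s3, s5, s6, s8, s9, s11, s12, s14}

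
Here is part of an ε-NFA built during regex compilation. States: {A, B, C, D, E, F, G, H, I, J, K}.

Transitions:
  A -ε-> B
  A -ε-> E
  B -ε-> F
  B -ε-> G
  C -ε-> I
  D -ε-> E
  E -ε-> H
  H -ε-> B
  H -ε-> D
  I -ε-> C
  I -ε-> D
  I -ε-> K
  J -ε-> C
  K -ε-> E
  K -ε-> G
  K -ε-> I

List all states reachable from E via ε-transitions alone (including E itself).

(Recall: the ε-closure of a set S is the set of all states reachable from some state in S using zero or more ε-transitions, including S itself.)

Start with {E}.
From E via ε: add H.
From H via ε: add B, D.
From B via ε: add F, G.
No new states can be added; the closed set is {B, D, E, F, G, H}.

{B, D, E, F, G, H}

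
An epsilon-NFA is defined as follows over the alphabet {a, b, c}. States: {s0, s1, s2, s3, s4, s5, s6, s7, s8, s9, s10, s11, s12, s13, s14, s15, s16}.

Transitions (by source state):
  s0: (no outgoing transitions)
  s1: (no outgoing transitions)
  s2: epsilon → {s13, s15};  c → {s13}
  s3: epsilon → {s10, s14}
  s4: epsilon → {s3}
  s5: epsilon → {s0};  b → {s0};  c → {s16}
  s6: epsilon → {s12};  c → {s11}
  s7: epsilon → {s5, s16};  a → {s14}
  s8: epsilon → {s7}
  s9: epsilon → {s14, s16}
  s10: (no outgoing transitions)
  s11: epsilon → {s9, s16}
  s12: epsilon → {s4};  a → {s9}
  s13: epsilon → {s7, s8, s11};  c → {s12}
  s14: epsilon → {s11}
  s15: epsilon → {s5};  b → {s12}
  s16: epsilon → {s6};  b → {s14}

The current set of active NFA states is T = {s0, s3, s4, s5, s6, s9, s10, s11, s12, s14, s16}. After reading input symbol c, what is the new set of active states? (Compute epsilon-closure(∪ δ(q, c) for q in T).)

{s3, s4, s6, s9, s10, s11, s12, s14, s16}

s5 on c → {s16}.
s6 on c → {s11}.
No c-transition from s0, s3, s4, s9, s10, s11, s12, s14, s16.
Union after reading c: {s11, s16}.
Now take the epsilon-closure:
From s11 via epsilon: add s9.
From s16 via epsilon: add s6.
From s6 via epsilon: add s12.
From s9 via epsilon: add s14.
From s12 via epsilon: add s4.
From s4 via epsilon: add s3.
From s3 via epsilon: add s10.
No new states can be added; the closed set is {s3, s4, s6, s9, s10, s11, s12, s14, s16}.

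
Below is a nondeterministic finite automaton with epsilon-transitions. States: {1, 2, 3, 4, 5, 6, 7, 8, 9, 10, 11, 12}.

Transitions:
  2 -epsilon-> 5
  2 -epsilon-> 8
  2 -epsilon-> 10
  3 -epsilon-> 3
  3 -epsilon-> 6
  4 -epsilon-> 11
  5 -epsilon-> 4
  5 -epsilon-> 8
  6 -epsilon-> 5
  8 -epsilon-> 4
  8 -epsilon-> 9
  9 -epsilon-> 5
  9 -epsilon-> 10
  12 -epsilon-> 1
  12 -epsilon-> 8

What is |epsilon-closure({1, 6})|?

Start with {1, 6}.
From 6 via epsilon: add 5.
From 5 via epsilon: add 4, 8.
From 4 via epsilon: add 11.
From 8 via epsilon: add 9.
From 9 via epsilon: add 10.
epsilon-closure = {1, 4, 5, 6, 8, 9, 10, 11}, which has 8 states.

8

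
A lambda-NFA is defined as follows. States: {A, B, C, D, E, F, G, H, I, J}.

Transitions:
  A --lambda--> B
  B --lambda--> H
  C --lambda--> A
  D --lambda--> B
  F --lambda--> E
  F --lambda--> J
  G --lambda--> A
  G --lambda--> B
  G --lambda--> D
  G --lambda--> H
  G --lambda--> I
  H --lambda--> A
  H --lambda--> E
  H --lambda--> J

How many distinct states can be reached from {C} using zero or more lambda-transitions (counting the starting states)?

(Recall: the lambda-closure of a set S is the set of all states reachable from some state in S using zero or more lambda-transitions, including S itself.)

6

Start with {C}.
From C via lambda: add A.
From A via lambda: add B.
From B via lambda: add H.
From H via lambda: add E, J.
lambda-closure = {A, B, C, E, H, J}, which has 6 states.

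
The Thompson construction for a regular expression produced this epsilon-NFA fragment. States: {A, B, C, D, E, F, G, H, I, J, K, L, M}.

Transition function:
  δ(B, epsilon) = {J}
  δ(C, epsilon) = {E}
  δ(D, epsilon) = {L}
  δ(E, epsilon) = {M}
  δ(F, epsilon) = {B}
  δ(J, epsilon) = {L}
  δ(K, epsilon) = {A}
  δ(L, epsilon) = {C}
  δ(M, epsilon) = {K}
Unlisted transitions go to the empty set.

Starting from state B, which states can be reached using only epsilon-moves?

{A, B, C, E, J, K, L, M}

Start with {B}.
From B via epsilon: add J.
From J via epsilon: add L.
From L via epsilon: add C.
From C via epsilon: add E.
From E via epsilon: add M.
From M via epsilon: add K.
From K via epsilon: add A.
No new states can be added; the closed set is {A, B, C, E, J, K, L, M}.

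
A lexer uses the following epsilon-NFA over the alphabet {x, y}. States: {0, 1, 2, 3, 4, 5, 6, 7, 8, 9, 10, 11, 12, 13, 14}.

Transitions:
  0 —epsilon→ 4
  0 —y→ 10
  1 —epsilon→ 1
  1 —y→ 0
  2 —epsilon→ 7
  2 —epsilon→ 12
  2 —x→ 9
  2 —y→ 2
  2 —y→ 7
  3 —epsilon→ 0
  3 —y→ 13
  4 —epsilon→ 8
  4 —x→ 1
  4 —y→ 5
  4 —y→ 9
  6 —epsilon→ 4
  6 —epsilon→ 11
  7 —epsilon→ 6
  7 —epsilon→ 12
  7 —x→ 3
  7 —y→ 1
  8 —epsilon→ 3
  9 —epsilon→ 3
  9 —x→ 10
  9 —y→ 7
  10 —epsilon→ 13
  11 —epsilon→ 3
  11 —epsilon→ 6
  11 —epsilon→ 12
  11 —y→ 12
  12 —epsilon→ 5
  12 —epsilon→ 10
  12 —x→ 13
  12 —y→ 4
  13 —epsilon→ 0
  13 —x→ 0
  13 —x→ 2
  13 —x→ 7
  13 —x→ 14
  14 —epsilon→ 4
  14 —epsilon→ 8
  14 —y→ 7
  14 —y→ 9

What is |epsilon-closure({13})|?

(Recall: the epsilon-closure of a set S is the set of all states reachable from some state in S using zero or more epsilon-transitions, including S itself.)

5

Start with {13}.
From 13 via epsilon: add 0.
From 0 via epsilon: add 4.
From 4 via epsilon: add 8.
From 8 via epsilon: add 3.
epsilon-closure = {0, 3, 4, 8, 13}, which has 5 states.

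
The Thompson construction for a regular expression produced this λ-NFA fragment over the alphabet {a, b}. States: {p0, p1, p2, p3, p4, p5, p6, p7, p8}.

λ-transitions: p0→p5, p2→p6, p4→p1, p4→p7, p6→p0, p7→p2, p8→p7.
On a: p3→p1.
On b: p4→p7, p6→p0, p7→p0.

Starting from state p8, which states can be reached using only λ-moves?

{p0, p2, p5, p6, p7, p8}

Start with {p8}.
From p8 via λ: add p7.
From p7 via λ: add p2.
From p2 via λ: add p6.
From p6 via λ: add p0.
From p0 via λ: add p5.
No new states can be added; the closed set is {p0, p2, p5, p6, p7, p8}.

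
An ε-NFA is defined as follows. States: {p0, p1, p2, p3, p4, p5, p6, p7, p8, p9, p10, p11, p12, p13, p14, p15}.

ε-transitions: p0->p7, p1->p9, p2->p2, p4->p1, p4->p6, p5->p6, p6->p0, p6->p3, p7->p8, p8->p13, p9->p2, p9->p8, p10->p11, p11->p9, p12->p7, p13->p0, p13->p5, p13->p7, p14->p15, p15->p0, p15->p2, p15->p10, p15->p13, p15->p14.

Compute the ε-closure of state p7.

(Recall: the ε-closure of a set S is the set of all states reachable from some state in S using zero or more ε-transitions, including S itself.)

{p0, p3, p5, p6, p7, p8, p13}

Start with {p7}.
From p7 via ε: add p8.
From p8 via ε: add p13.
From p13 via ε: add p0, p5.
From p5 via ε: add p6.
From p6 via ε: add p3.
No new states can be added; the closed set is {p0, p3, p5, p6, p7, p8, p13}.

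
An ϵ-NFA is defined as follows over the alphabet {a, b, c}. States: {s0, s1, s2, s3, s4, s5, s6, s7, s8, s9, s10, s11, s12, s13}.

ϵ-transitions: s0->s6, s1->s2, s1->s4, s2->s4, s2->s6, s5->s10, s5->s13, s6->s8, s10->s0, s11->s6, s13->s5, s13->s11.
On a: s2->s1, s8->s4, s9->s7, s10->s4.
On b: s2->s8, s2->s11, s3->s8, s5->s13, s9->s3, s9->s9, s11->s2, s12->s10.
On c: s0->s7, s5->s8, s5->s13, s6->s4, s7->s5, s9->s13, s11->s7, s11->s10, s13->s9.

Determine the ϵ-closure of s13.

Start with {s13}.
From s13 via ϵ: add s5, s11.
From s5 via ϵ: add s10.
From s11 via ϵ: add s6.
From s6 via ϵ: add s8.
From s10 via ϵ: add s0.
No new states can be added; the closed set is {s0, s5, s6, s8, s10, s11, s13}.

{s0, s5, s6, s8, s10, s11, s13}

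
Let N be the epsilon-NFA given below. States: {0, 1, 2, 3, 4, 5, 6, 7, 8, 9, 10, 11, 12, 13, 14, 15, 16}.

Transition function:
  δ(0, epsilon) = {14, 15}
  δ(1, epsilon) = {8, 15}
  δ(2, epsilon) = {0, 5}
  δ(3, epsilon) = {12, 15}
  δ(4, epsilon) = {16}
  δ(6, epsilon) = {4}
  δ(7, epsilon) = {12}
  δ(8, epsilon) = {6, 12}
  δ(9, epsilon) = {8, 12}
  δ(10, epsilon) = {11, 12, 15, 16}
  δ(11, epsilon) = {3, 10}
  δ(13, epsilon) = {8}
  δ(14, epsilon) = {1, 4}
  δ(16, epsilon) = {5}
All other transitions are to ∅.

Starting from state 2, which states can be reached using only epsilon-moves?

{0, 1, 2, 4, 5, 6, 8, 12, 14, 15, 16}

Start with {2}.
From 2 via epsilon: add 0, 5.
From 0 via epsilon: add 14, 15.
From 14 via epsilon: add 1, 4.
From 1 via epsilon: add 8.
From 4 via epsilon: add 16.
From 8 via epsilon: add 6, 12.
No new states can be added; the closed set is {0, 1, 2, 4, 5, 6, 8, 12, 14, 15, 16}.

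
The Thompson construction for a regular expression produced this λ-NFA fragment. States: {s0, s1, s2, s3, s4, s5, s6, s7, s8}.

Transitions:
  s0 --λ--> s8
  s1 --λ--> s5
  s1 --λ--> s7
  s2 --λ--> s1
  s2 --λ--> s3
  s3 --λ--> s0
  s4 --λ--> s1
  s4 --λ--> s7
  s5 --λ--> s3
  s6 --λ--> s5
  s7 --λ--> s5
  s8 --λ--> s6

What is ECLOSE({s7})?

Start with {s7}.
From s7 via λ: add s5.
From s5 via λ: add s3.
From s3 via λ: add s0.
From s0 via λ: add s8.
From s8 via λ: add s6.
No new states can be added; the closed set is {s0, s3, s5, s6, s7, s8}.

{s0, s3, s5, s6, s7, s8}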